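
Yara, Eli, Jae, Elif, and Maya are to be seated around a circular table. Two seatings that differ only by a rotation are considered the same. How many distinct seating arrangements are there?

Around a circle, 5 distinct people have 5!/5 = (4)! = 24 rotationally distinct seatings.

24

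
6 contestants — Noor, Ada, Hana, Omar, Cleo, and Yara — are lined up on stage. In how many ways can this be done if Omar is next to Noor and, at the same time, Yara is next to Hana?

96

Treat {Omar,Noor} as one block (2 orders) and {Yara,Hana} as another (2 orders).
That leaves 4 units to arrange: 2 × 2 × 4! = 4 × 24 = 96.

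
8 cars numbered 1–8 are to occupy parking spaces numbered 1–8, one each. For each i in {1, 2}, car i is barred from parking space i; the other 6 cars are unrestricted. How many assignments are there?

Let Aᵢ (for i ∈ {1, 2}) be the placements that put car i in its forbidden parking space. Any j of these fix j positions, leaving (8−j)! ways to fill the rest, and there are C(2,j) ways to pick which j.
By inclusion–exclusion, the number of valid placements is Σ_{j=0}^{2} (−1)^j C(2,j)·(8−j)!.
Computing: 40320 − 10080 + 720 = 30960.

30960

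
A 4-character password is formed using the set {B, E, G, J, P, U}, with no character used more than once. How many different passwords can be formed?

360

Choose and order 4 of the 6 symbols: the first character has 6 options, the next 5, then 4, 3.
That product is 6 × 5 × 4 × 3 = 360.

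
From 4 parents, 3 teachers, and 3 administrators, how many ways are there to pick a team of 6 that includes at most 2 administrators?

175

Split by how many administrators are chosen (0 through 2).
Sum: C(3,0)·C(7,6) + C(3,1)·C(7,5) + C(3,2)·C(7,4) = 7 + 63 + 105 = 175.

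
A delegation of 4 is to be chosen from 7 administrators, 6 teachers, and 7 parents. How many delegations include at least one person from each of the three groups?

2499

With no constraint there are C(20,4) = 4845 possible selections.
Selections missing a whole group: no administrators → C(13,4) = 715; no teachers → C(14,4) = 1001; no parents → C(13,4) = 715.
Add back selections omitting two groups (i.e. drawn from a single group): C(7,4) + C(6,4) + C(7,4) = 85.
By inclusion–exclusion: 4845 − 2431 + 85 = 2499.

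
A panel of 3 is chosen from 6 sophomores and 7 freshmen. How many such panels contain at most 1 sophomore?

Split by how many sophomores are chosen (0 through 1).
Sum: C(6,0)·C(7,3) + C(6,1)·C(7,2) = 35 + 126 = 161.

161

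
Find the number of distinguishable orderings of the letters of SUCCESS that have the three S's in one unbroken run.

Treat the 3 copies of S as a single block. The multiset to arrange is then {SSS, C, C, E, U}, 5 items in all.
That gives (5)!/(2!) = 60 arrangements.

60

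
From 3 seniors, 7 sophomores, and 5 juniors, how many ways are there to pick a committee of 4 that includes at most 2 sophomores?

Split by how many sophomores are chosen (0 through 2).
Sum: C(7,0)·C(8,4) + C(7,1)·C(8,3) + C(7,2)·C(8,2) = 70 + 392 + 588 = 1050.

1050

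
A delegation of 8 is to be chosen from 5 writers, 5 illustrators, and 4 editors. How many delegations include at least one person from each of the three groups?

2940

Total 8-person selections from all 14: C(14,8) = 3003.
Subtract selections that omit an entire group: no writers → C(9,8) = 9; no illustrators → C(9,8) = 9; no editors → C(10,8) = 45.
Add back selections omitting two groups (i.e. drawn from a single group): C(5,8) + C(5,8) + C(4,8) = 0.
By inclusion–exclusion: 3003 − 63 + 0 = 2940.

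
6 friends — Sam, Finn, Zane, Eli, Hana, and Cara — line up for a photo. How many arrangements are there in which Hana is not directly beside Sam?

Of the 6! = 720 arrangements, those with Hana and Sam adjacent number 2 × 5! = 240 (treat the pair as a block with 2 internal orders).
Complementary counting: 720 − 240 = 480.

480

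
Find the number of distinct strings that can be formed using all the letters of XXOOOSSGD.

15120

Letter multiplicities in XXOOOSSGD: D×1, G×1, O×3, S×2, X×2.
Dividing 9! = 362880 by 3!·2!·2! = 24 for the repeated letters gives 15120.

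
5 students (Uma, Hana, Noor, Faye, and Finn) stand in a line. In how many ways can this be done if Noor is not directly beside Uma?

72

There are 5! = 120 arrangements in all. If Noor and Uma are adjacent, merging them into one block gives 2·(4)! = 48 arrangements.
So 120 − 48 = 72 arrangements keep them apart.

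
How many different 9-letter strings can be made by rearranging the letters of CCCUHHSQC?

Letter multiplicities in CCCUHHSQC: C×4, H×2, Q×1, S×1, U×1.
The number of distinct arrangements is 9!/(4!·2!) = 362880/48 = 7560.

7560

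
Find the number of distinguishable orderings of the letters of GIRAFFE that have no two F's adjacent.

1800

There are 7!/(2!) = 2520 arrangements of GIRAFFE in total.
If the two F's are adjacent, glue them into one block, leaving 6 items to arrange: (6)! = 720 ways.
Hence 2520 − 720 = 1800.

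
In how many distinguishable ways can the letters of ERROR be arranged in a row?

ERROR has 5 letters with R appearing 3 times.
The number of distinct arrangements is 5!/(3!) = 120/6 = 20.

20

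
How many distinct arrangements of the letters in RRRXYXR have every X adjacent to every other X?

Treat the 2 copies of X as a single block. The multiset to arrange is then {XX, R, R, R, R, Y}, 6 items in all.
That gives (6)!/(4!) = 30 arrangements.

30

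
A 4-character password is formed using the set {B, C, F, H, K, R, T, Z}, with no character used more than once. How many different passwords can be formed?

With no repetition, fill the 4 characters in order: 8 choices, then 7, down to 5.
8 × 7 × 6 × 5 = 1680.

1680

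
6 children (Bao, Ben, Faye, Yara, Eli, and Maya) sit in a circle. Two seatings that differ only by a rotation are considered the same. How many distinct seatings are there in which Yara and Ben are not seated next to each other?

72

All circular seatings of 6 people number (5)! = 120.
Those with Yara next to Ben: fuse the pair into one unit and seat 5 units around a circle — 2·(4)! = 48.
Subtracting, 120 − 48 = 72.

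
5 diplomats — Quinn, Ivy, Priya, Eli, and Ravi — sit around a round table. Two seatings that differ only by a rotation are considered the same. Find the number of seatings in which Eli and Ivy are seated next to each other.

12

Treat {Eli, Ivy} as one unit (2 internal orders) and seat the resulting 4 units around the table: (3)! circular arrangements.
So 2 × (3)! = 2 × 6 = 12.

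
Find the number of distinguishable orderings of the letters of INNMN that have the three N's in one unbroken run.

Treat the 3 copies of N as a single block. The multiset to arrange is then {NNN, I, M}, 3 items in all.
All 3 items are distinct, so there are (3)! = 6 arrangements.

6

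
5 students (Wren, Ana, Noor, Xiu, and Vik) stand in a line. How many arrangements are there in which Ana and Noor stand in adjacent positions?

Treat {Ana, Noor} as a single unit. There are 4 units to order, and the pair itself can be ordered 2 ways.
That gives 2 × 4! = 2 × 24 = 48.

48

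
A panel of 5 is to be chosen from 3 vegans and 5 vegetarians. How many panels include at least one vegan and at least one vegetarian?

55

Unrestricted: C(8,5) = 56 ways to pick any 5 of the 8.
Subtract selections that omit an entire group: no vegans → C(5,5) = 1; no vegetarians → C(3,5) = 0.
Both groups omitted at once is impossible, so 56 − 1 = 55.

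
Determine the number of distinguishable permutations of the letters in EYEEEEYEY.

The 9 letters of EYEEEEYEY have repeats: E appearing 6 times and Y appearing 3 times.
The number of distinct arrangements is 9!/(6!·3!) = 362880/4320 = 84.

84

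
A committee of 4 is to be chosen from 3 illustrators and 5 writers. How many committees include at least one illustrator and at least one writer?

With no constraint there are C(8,4) = 70 possible selections.
Selections missing a whole group: no illustrators → C(5,4) = 5; no writers → C(3,4) = 0.
Both groups omitted at once is impossible, so 70 − 5 = 65.

65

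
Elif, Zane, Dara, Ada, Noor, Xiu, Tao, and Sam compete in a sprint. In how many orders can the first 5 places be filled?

6720

This is an ordered selection of 5 from 8: P(8,5).
That gives 8 × 7 × 6 × 5 × 4 = 6720.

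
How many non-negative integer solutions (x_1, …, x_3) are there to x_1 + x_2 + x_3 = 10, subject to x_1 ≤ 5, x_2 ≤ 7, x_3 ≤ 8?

42

Without the upper bounds there are C(12,2) = 66 ways to split 10 among 3 variables.
Subtract solutions that violate a single cap (substitute x_i' = x_i − (cap_i+1)): x_1 ≥ 6 gives C(6,2) = 15; x_2 ≥ 8 gives C(4,2) = 6; x_3 ≥ 9 gives C(3,2) = 3. Together 24.
No two caps can be exceeded simultaneously, so the pair terms are all 0.
By inclusion–exclusion the count is 66 − 24 + 0 = 42.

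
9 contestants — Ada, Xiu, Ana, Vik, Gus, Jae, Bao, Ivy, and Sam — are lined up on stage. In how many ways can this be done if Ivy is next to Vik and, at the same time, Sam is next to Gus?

Treat {Ivy,Vik} as one block (2 orders) and {Sam,Gus} as another (2 orders).
That leaves 7 units to arrange: 2 × 2 × 7! = 4 × 5040 = 20160.

20160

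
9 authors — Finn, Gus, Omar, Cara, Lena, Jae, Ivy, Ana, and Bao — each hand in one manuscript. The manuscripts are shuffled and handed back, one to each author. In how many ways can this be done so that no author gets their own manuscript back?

Let Aᵢ be the assignments in which author i gets their own manuscript. We want the size of the complement of A₁∪…∪A_9.
By inclusion–exclusion this is Σ_{j=0}^{9} (−1)^j C(9,j)·(9−j)!.
Computing: 362880 − 362880 + 181440 − 60480 + 15120 − 3024 + 504 − 72 + 9 − 1 = 133496.

133496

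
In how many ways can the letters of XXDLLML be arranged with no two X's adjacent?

300

There are 7!/(3!·2!) = 420 arrangements of XXDLLML in total.
If the two X's are adjacent, glue them into one block, leaving 6 items to arrange: (6)!/(3!) = 120 ways.
Hence 420 − 120 = 300.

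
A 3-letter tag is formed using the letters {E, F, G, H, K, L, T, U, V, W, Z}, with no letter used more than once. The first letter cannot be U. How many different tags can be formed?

The first letter has 11−1 = 10 choices (anything except U).
The remaining 2 letters are filled from the other 10 symbols without repetition: 10 × 9 = 90.
Total: 10 × 90 = 900.

900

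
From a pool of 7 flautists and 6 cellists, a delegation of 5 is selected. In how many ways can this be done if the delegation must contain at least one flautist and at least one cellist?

Unrestricted: C(13,5) = 1287 ways to pick any 5 of the 13.
Selections missing a whole group: no flautists → C(6,5) = 6; no cellists → C(7,5) = 21.
Both groups omitted at once is impossible, so 1287 − 27 = 1260.

1260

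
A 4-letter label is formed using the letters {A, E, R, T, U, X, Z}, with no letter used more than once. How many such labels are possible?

840

Choose and order 4 of the 7 symbols: the first letter has 7 options, the next 6, then 5, 4.
7 × 6 × 5 × 4 = 840.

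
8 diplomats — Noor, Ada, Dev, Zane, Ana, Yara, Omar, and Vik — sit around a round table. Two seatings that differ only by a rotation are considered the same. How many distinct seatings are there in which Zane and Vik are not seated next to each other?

All circular seatings of 8 people number (7)! = 5040.
Seatings with Zane beside Vik: treat them as a block with 2 internal orders, giving 2 × (6)! = 1440.
Subtracting, 5040 − 1440 = 3600.

3600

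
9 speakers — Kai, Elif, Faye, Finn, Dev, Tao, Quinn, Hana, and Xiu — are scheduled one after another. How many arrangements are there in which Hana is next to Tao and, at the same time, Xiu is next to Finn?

Treat {Hana,Tao} as one block (2 orders) and {Xiu,Finn} as another (2 orders).
That leaves 7 units to arrange: 2 × 2 × 7! = 4 × 5040 = 20160.

20160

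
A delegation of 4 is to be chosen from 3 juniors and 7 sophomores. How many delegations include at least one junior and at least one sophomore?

175

Total 4-person selections from all 10: C(10,4) = 210.
Selections missing a whole group: no juniors → C(7,4) = 35; no sophomores → C(3,4) = 0.
Both groups omitted at once is impossible, so 210 − 35 = 175.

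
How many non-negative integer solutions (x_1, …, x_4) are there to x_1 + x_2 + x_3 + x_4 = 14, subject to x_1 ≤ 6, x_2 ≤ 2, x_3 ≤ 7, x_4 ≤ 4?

45

Without the upper bounds there are C(17,3) = 680 ways to split 14 among 4 variables.
Subtract solutions that violate a single cap (substitute x_i' = x_i − (cap_i+1)): x_1 ≥ 7 gives C(10,3) = 120; x_2 ≥ 3 gives C(14,3) = 364; x_3 ≥ 8 gives C(9,3) = 84; x_4 ≥ 5 gives C(12,3) = 220. Together 788.
Add back pairs where two caps are both exceeded: 35 + 0 + 10 + 20 + 84 + 4 = 153.
By inclusion–exclusion the count is 680 − 788 + 153 = 45.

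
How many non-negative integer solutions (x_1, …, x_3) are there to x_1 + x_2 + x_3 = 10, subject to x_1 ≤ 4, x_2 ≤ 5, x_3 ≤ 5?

Ignoring the caps, the number of non-negative solutions to x_1+…+x_3 = 10 is C(12,2) = 66.
Subtract solutions that violate a single cap (substitute x_i' = x_i − (cap_i+1)): x_1 ≥ 5 gives C(7,2) = 21; x_2 ≥ 6 gives C(6,2) = 15; x_3 ≥ 6 gives C(6,2) = 15. Together 51.
No two caps can be exceeded simultaneously, so the pair terms are all 0.
By inclusion–exclusion the count is 66 − 51 + 0 = 15.

15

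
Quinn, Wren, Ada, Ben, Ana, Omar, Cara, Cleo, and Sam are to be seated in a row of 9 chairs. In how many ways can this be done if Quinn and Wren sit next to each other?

80640

Place the 7 others and the Quinn-Wren pair as 8 objects in a line; the pair has 2 internal arrangements.
So the count is 2·(8)! = 80640.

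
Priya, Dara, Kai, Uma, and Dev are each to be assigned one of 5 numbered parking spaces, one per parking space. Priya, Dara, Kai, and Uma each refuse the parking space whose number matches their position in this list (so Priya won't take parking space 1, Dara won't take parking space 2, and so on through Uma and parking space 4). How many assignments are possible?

Let Aᵢ (for 1 ≤ i ≤ 4) be the placements that put person i in their forbidden parking space. Any j of these fix j positions, leaving (5−j)! ways to fill the rest, and there are C(4,j) ways to pick which j.
By inclusion–exclusion, the number of valid placements is Σ_{j=0}^{4} (−1)^j C(4,j)·(5−j)!.
Computing: 120 − 96 + 36 − 8 + 1 = 53.

53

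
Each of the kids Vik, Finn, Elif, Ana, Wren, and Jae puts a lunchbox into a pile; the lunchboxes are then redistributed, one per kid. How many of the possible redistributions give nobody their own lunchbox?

Let Aᵢ be the assignments in which kid i gets their own lunchbox. We want the size of the complement of A₁∪…∪A_6.
By inclusion–exclusion this is Σ_{j=0}^{6} (−1)^j C(6,j)·(6−j)!.
Computing: 720 − 720 + 360 − 120 + 30 − 6 + 1 = 265.

265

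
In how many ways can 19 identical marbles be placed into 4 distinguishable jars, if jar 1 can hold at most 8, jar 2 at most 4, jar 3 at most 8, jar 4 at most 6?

Without the upper bounds there are C(22,3) = 1540 ways to split 19 among 4 jars.
Subtract solutions that violate a single cap (substitute x_i' = x_i − (cap_i+1)): x_1 ≥ 9 gives C(13,3) = 286; x_2 ≥ 5 gives C(17,3) = 680; x_3 ≥ 9 gives C(13,3) = 286; x_4 ≥ 7 gives C(15,3) = 455. Together 1707.
Add back pairs where two caps are both exceeded: 56 + 4 + 20 + 56 + 120 + 20 = 276.
By inclusion–exclusion the count is 1540 − 1707 + 276 = 109.

109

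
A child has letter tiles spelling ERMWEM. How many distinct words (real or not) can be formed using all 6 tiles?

Letter multiplicities in ERMWEM: E×2, M×2, R×1, W×1.
The number of distinct arrangements is 6!/(2!·2!) = 720/4 = 180.

180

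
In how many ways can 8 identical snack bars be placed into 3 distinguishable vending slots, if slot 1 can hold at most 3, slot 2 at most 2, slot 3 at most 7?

By stars and bars, unrestricted non-negative solutions to x_1+…+x_3 = 8 number C(8+2,2) = 45.
Subtract solutions that violate a single cap (substitute x_i' = x_i − (cap_i+1)): x_1 ≥ 4 gives C(6,2) = 15; x_2 ≥ 3 gives C(7,2) = 21; x_3 ≥ 8 gives C(2,2) = 1. Together 37.
Add back pairs where two caps are both exceeded: 3 + 0 + 0 = 3.
By inclusion–exclusion the count is 45 − 37 + 3 = 11.

11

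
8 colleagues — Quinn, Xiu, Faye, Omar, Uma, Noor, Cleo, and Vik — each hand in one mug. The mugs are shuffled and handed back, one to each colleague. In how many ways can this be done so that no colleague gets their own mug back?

Count assignments avoiding every fixed point. For any j of the 8 colleagues fixed to their own mug, the other 8−j can be arranged in (8−j)! ways.
By inclusion–exclusion this is Σ_{j=0}^{8} (−1)^j C(8,j)·(8−j)!.
Computing: 40320 − 40320 + 20160 − 6720 + 1680 − 336 + 56 − 8 + 1 = 14833.

14833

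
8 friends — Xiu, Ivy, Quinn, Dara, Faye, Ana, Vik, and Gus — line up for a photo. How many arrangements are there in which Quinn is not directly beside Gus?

Of the 8! = 40320 arrangements, those with Quinn and Gus adjacent number 2 × 7! = 10080 (treat the pair as a block with 2 internal orders).
So 40320 − 10080 = 30240 arrangements keep them apart.

30240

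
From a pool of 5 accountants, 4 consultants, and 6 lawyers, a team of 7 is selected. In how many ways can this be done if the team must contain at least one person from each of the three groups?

Total 7-person selections from all 15: C(15,7) = 6435.
Selections missing a whole group: no accountants → C(10,7) = 120; no consultants → C(11,7) = 330; no lawyers → C(9,7) = 36.
Add back selections omitting two groups (i.e. drawn from a single group): C(5,7) + C(4,7) + C(6,7) = 0.
By inclusion–exclusion: 6435 − 486 + 0 = 5949.

5949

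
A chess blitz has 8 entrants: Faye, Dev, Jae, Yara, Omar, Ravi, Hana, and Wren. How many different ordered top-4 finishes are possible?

There are 8 choices for 1st place, 7 for 2nd, and so on down to 5 for position 4.
That gives 8 × 7 × 6 × 5 = 1680.

1680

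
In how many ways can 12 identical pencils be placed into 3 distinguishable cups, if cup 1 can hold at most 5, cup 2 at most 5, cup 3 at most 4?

By stars and bars, unrestricted non-negative solutions to x_1+…+x_3 = 12 number C(12+2,2) = 91.
Subtract solutions that violate a single cap (substitute x_i' = x_i − (cap_i+1)): x_1 ≥ 6 gives C(8,2) = 28; x_2 ≥ 6 gives C(8,2) = 28; x_3 ≥ 5 gives C(9,2) = 36. Together 92.
Add back pairs where two caps are both exceeded: 1 + 3 + 3 = 7.
By inclusion–exclusion the count is 91 − 92 + 7 = 6.

6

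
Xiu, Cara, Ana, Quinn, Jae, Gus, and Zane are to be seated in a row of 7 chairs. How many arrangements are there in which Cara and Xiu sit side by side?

1440

Place the 5 others and the Cara-Xiu pair as 6 objects in a line; the pair has 2 internal arrangements.
So the count is 2·(6)! = 1440.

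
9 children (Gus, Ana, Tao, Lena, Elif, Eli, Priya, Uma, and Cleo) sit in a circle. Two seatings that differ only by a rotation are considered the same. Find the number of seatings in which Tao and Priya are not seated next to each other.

All circular seatings of 9 people number (8)! = 40320.
Seatings with Tao beside Priya: treat them as a block with 2 internal orders, giving 2 × (7)! = 10080.
Subtracting, 40320 − 10080 = 30240.

30240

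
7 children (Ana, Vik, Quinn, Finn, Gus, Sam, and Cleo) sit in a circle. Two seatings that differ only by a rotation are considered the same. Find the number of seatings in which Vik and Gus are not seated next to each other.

Without the restriction there are (6)! = 720 seatings.
Those with Vik next to Gus: fuse the pair into one unit and seat 6 units around a circle — 2·(5)! = 240.
Subtracting, 720 − 240 = 480.

480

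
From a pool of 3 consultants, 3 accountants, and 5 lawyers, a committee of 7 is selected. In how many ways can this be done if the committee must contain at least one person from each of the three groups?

314

With no constraint there are C(11,7) = 330 possible selections.
Subtract selections that omit an entire group: no consultants → C(8,7) = 8; no accountants → C(8,7) = 8; no lawyers → C(6,7) = 0.
Add back selections omitting two groups (i.e. drawn from a single group): C(3,7) + C(3,7) + C(5,7) = 0.
By inclusion–exclusion: 330 − 16 + 0 = 314.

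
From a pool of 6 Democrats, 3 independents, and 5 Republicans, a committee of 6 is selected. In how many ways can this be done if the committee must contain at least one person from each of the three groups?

2430

Total 6-person selections from all 14: C(14,6) = 3003.
Subtract selections that omit an entire group: no Democrats → C(8,6) = 28; no independents → C(11,6) = 462; no Republicans → C(9,6) = 84.
Add back selections omitting two groups (i.e. drawn from a single group): C(6,6) + C(3,6) + C(5,6) = 1.
By inclusion–exclusion: 3003 − 574 + 1 = 2430.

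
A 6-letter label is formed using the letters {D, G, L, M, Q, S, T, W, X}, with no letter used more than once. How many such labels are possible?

This is a permutation of 6 out of 9: P(9,6) = 9!/3!.
That product is 9 × 8 × 7 × 6 × 5 × 4 = 60480.

60480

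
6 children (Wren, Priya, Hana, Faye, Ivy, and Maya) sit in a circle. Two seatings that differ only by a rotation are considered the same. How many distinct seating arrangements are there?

120

Fix one person's seat to break rotational symmetry; the remaining 5 people can be arranged in (5)! = 120 ways.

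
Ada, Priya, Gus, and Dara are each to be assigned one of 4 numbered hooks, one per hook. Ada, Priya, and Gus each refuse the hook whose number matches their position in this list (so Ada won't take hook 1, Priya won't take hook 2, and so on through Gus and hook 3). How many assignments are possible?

Let Aᵢ (for i ∈ {1, 2, 3}) be the placements that put person i in their forbidden hook. Any j of these fix j positions, leaving (4−j)! ways to fill the rest, and there are C(3,j) ways to pick which j.
By inclusion–exclusion, the number of valid placements is Σ_{j=0}^{3} (−1)^j C(3,j)·(4−j)!.
Computing: 24 − 18 + 6 − 1 = 11.

11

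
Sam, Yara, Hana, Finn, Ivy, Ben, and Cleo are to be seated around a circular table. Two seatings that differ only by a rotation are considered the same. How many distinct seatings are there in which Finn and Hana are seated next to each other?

240

Glue Finn and Hana into a block (2 internal orders). Seating 6 units around a circle gives (5)! arrangements.
So 2 × (5)! = 2 × 120 = 240.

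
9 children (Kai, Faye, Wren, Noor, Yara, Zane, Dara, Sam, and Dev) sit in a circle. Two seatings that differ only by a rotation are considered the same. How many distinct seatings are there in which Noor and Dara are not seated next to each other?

30240

All circular seatings of 9 people number (8)! = 40320.
Those with Noor next to Dara: fuse the pair into one unit and seat 8 units around a circle — 2·(7)! = 10080.
Subtracting, 40320 − 10080 = 30240.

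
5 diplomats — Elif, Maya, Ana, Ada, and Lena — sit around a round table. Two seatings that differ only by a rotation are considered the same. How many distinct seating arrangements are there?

24

Fix one person's seat to break rotational symmetry; the remaining 4 people can be arranged in (4)! = 24 ways.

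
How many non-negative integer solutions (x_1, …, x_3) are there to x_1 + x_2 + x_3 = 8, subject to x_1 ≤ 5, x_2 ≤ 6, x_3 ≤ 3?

21

Ignoring the caps, the number of non-negative solutions to x_1+…+x_3 = 8 is C(10,2) = 45.
Subtract solutions that violate a single cap (substitute x_i' = x_i − (cap_i+1)): x_1 ≥ 6 gives C(4,2) = 6; x_2 ≥ 7 gives C(3,2) = 3; x_3 ≥ 4 gives C(6,2) = 15. Together 24.
No two caps can be exceeded simultaneously, so the pair terms are all 0.
By inclusion–exclusion the count is 45 − 24 + 0 = 21.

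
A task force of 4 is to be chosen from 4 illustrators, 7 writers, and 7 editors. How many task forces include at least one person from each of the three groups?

1470

Total 4-person selections from all 18: C(18,4) = 3060.
Selections missing a whole group: no illustrators → C(14,4) = 1001; no writers → C(11,4) = 330; no editors → C(11,4) = 330.
Add back selections omitting two groups (i.e. drawn from a single group): C(4,4) + C(7,4) + C(7,4) = 71.
By inclusion–exclusion: 3060 − 1661 + 71 = 1470.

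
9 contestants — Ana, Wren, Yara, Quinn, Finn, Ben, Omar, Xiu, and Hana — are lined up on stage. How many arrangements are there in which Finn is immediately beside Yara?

Glue Finn and Yara into one block (2 internal orders), leaving 8 units to arrange in a row.
That gives 2 × 8! = 2 × 40320 = 80640.

80640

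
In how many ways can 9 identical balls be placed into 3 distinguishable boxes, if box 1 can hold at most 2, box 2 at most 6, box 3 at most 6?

15

By stars and bars, unrestricted non-negative solutions to x_1+…+x_3 = 9 number C(9+2,2) = 55.
Subtract solutions that violate a single cap (substitute x_i' = x_i − (cap_i+1)): x_1 ≥ 3 gives C(8,2) = 28; x_2 ≥ 7 gives C(4,2) = 6; x_3 ≥ 7 gives C(4,2) = 6. Together 40.
No two caps can be exceeded simultaneously, so the pair terms are all 0.
By inclusion–exclusion the count is 55 − 40 + 0 = 15.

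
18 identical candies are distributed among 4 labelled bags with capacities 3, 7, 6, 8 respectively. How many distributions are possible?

By stars and bars, unrestricted non-negative solutions to x_1+…+x_4 = 18 number C(18+3,3) = 1330.
Subtract solutions that violate a single cap (substitute x_i' = x_i − (cap_i+1)): x_1 ≥ 4 gives C(17,3) = 680; x_2 ≥ 8 gives C(13,3) = 286; x_3 ≥ 7 gives C(14,3) = 364; x_4 ≥ 9 gives C(12,3) = 220. Together 1550.
Add back pairs where two caps are both exceeded: 84 + 120 + 56 + 20 + 4 + 10 = 294.
By inclusion–exclusion the count is 1330 − 1550 + 294 = 74.

74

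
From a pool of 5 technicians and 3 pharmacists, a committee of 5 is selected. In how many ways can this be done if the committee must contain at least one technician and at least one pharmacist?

With no constraint there are C(8,5) = 56 possible selections.
Subtract selections that omit an entire group: no technicians → C(3,5) = 0; no pharmacists → C(5,5) = 1.
Both groups omitted at once is impossible, so 56 − 1 = 55.

55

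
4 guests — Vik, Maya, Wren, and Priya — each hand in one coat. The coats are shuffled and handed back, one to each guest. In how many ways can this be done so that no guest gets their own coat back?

Count assignments avoiding every fixed point. For any j of the 4 guests fixed to their own coat, the other 4−j can be arranged in (4−j)! ways.
By inclusion–exclusion this is Σ_{j=0}^{4} (−1)^j C(4,j)·(4−j)!.
Computing: 24 − 24 + 12 − 4 + 1 = 9.

9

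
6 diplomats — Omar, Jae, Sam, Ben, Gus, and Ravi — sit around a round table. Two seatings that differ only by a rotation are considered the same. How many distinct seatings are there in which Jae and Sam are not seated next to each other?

72

Without the restriction there are (5)! = 120 seatings.
Those with Jae next to Sam: fuse the pair into one unit and seat 5 units around a circle — 2·(4)! = 48.
Subtracting, 120 − 48 = 72.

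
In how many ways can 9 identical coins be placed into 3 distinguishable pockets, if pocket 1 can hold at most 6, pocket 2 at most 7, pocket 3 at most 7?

Without the upper bounds there are C(11,2) = 55 ways to split 9 among 3 pockets.
Subtract solutions that violate a single cap (substitute x_i' = x_i − (cap_i+1)): x_1 ≥ 7 gives C(4,2) = 6; x_2 ≥ 8 gives C(3,2) = 3; x_3 ≥ 8 gives C(3,2) = 3. Together 12.
No two caps can be exceeded simultaneously, so the pair terms are all 0.
By inclusion–exclusion the count is 55 − 12 + 0 = 43.

43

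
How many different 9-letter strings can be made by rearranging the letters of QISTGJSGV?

Letter multiplicities in QISTGJSGV: G×2, I×1, J×1, Q×1, S×2, T×1, V×1.
So there are 9! / (2!·2!) = 90720 distinguishable arrangements.

90720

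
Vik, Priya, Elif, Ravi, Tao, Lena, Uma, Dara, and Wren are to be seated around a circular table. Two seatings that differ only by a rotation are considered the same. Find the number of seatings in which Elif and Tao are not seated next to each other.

Without the restriction there are (8)! = 40320 seatings.
Those with Elif next to Tao: fuse the pair into one unit and seat 8 units around a circle — 2·(7)! = 10080.
Subtracting, 40320 − 10080 = 30240.

30240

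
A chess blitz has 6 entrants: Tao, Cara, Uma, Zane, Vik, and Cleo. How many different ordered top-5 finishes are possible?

This is an ordered selection of 5 from 6: P(6,5).
That gives 6 × 5 × 4 × 3 × 2 = 720.

720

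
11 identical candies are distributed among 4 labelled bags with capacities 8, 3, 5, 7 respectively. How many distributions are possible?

162

By stars and bars, unrestricted non-negative solutions to x_1+…+x_4 = 11 number C(11+3,3) = 364.
Subtract solutions that violate a single cap (substitute x_i' = x_i − (cap_i+1)): x_1 ≥ 9 gives C(5,3) = 10; x_2 ≥ 4 gives C(10,3) = 120; x_3 ≥ 6 gives C(8,3) = 56; x_4 ≥ 8 gives C(6,3) = 20. Together 206.
Add back pairs where two caps are both exceeded: 0 + 0 + 0 + 4 + 0 + 0 = 4.
By inclusion–exclusion the count is 364 − 206 + 4 = 162.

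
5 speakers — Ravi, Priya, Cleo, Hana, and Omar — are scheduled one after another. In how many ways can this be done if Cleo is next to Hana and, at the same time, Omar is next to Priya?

Treat {Cleo,Hana} as one block (2 orders) and {Omar,Priya} as another (2 orders).
That leaves 3 units to arrange: 2 × 2 × 3! = 4 × 6 = 24.

24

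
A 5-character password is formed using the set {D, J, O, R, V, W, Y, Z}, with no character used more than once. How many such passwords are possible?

Choose and order 5 of the 8 symbols: the first character has 8 options, the next 7, and so on down to 4.
That product is 8 × 7 × 6 × 5 × 4 = 6720.

6720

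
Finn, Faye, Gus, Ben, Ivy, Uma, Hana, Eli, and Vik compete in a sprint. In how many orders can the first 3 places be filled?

This is an ordered selection of 3 from 9: P(9,3).
That gives 9 × 8 × 7 = 504.

504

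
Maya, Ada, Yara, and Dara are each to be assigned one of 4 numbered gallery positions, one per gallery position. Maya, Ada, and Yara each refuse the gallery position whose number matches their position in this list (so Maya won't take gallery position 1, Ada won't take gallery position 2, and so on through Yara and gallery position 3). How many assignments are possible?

11

Let Aᵢ (for i ∈ {1, 2, 3}) be the placements that put person i in their forbidden gallery position. Any j of these fix j positions, leaving (4−j)! ways to fill the rest, and there are C(3,j) ways to pick which j.
By inclusion–exclusion, the number of valid placements is Σ_{j=0}^{3} (−1)^j C(3,j)·(4−j)!.
Computing: 24 − 18 + 6 − 1 = 11.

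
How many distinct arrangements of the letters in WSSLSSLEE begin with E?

With the first slot taken by E, it remains to arrange the other 8 letters (WSSLSSLE).
Those 8 letters have L appearing twice and S appearing 4 times, giving (8)!/(4!·2!) = 840.

840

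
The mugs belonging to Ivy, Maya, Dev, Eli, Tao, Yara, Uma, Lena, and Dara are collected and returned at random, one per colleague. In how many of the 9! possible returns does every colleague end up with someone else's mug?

133496

Let Aᵢ be the assignments in which colleague i gets their own mug. We want the size of the complement of A₁∪…∪A_9.
By inclusion–exclusion this is Σ_{j=0}^{9} (−1)^j C(9,j)·(9−j)!.
Computing: 362880 − 362880 + 181440 − 60480 + 15120 − 3024 + 504 − 72 + 9 − 1 = 133496.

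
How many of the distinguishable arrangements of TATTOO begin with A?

Fix A in the first position and arrange the remaining 5 letters.
Those 5 letters have O appearing twice and T appearing 3 times, giving (5)!/(3!·2!) = 10.

10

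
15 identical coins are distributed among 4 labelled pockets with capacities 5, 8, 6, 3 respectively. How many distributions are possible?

95

By stars and bars, unrestricted non-negative solutions to x_1+…+x_4 = 15 number C(15+3,3) = 816.
Subtract solutions that violate a single cap (substitute x_i' = x_i − (cap_i+1)): x_1 ≥ 6 gives C(12,3) = 220; x_2 ≥ 9 gives C(9,3) = 84; x_3 ≥ 7 gives C(11,3) = 165; x_4 ≥ 4 gives C(14,3) = 364. Together 833.
Add back pairs where two caps are both exceeded: 1 + 10 + 56 + 0 + 10 + 35 = 112.
By inclusion–exclusion the count is 816 − 833 + 112 = 95.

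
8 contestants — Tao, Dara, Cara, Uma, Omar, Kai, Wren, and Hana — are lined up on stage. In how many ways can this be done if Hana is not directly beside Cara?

30240

There are 8! = 40320 arrangements in all. If Hana and Cara are adjacent, merging them into one block gives 2·(7)! = 10080 arrangements.
So 40320 − 10080 = 30240 arrangements keep them apart.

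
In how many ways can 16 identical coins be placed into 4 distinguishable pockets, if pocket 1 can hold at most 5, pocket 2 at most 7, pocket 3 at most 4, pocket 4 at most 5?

Ignoring the caps, the number of non-negative solutions to x_1+…+x_4 = 16 is C(19,3) = 969.
Subtract solutions that violate a single cap (substitute x_i' = x_i − (cap_i+1)): x_1 ≥ 6 gives C(13,3) = 286; x_2 ≥ 8 gives C(11,3) = 165; x_3 ≥ 5 gives C(14,3) = 364; x_4 ≥ 6 gives C(13,3) = 286. Together 1101.
Add back pairs where two caps are both exceeded: 10 + 56 + 35 + 20 + 10 + 56 = 187.
By inclusion–exclusion the count is 969 − 1101 + 187 = 55.

55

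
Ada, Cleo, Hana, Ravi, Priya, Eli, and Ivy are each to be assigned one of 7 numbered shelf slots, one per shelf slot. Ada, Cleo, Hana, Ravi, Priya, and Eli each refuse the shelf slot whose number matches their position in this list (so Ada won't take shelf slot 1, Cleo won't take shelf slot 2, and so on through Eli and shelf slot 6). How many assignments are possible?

2119

Let Aᵢ (for 1 ≤ i ≤ 6) be the placements that put person i in their forbidden shelf slot. Any j of these fix j positions, leaving (7−j)! ways to fill the rest, and there are C(6,j) ways to pick which j.
By inclusion–exclusion, the number of valid placements is Σ_{j=0}^{6} (−1)^j C(6,j)·(7−j)!.
Computing: 5040 − 4320 + 1800 − 480 + 90 − 12 + 1 = 2119.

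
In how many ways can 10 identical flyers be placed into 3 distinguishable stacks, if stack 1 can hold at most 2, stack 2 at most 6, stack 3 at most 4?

6

Ignoring the caps, the number of non-negative solutions to x_1+…+x_3 = 10 is C(12,2) = 66.
Subtract solutions that violate a single cap (substitute x_i' = x_i − (cap_i+1)): x_1 ≥ 3 gives C(9,2) = 36; x_2 ≥ 7 gives C(5,2) = 10; x_3 ≥ 5 gives C(7,2) = 21. Together 67.
Add back pairs where two caps are both exceeded: 1 + 6 + 0 = 7.
By inclusion–exclusion the count is 66 − 67 + 7 = 6.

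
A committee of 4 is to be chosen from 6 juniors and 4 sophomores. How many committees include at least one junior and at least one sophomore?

194

Unrestricted: C(10,4) = 210 ways to pick any 4 of the 10.
Subtract selections that omit an entire group: no juniors → C(4,4) = 1; no sophomores → C(6,4) = 15.
Both groups omitted at once is impossible, so 210 − 16 = 194.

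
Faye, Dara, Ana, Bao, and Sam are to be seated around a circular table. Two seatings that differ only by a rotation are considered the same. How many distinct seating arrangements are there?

Around a circle, 5 distinct people have 5!/5 = (4)! = 24 rotationally distinct seatings.

24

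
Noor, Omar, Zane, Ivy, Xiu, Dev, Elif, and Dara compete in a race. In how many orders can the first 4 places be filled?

1680

There are 8 choices for 1st place, 7 for 2nd, and so on down to 5 for position 4.
That gives 8 × 7 × 6 × 5 = 1680.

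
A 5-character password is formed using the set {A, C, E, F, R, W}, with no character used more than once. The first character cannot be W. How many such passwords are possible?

600

The first character has 6−1 = 5 choices (anything except W).
The remaining 4 characters are filled from the other 5 symbols without repetition: 5 × 4 × 3 × 2 = 120.
Total: 5 × 120 = 600.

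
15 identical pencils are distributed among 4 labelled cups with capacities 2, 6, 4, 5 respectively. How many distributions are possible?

10

Ignoring the caps, the number of non-negative solutions to x_1+…+x_4 = 15 is C(18,3) = 816.
Subtract solutions that violate a single cap (substitute x_i' = x_i − (cap_i+1)): x_1 ≥ 3 gives C(15,3) = 455; x_2 ≥ 7 gives C(11,3) = 165; x_3 ≥ 5 gives C(13,3) = 286; x_4 ≥ 6 gives C(12,3) = 220. Together 1126.
Add back pairs where two caps are both exceeded: 56 + 120 + 84 + 20 + 10 + 35 = 325.
Subtract triples: 1 + 0 + 4 + 0 = 5.
By inclusion–exclusion the count is 816 − 1126 + 325 − 5 = 10.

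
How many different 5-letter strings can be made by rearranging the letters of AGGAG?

10

AGGAG has 5 letters with A appearing twice and G appearing 3 times.
The number of distinct arrangements is 5!/(3!·2!) = 120/12 = 10.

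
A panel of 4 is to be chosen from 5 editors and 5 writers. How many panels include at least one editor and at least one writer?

Unrestricted: C(10,4) = 210 ways to pick any 4 of the 10.
Selections missing a whole group: no editors → C(5,4) = 5; no writers → C(5,4) = 5.
Both groups omitted at once is impossible, so 210 − 10 = 200.

200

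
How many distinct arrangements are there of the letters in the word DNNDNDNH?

The 8 letters of DNNDNDNH have repeats: D appearing 3 times and N appearing 4 times.
So there are 8! / (4!·3!) = 280 distinguishable arrangements.

280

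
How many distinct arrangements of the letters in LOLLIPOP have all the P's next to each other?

Treat the 2 copies of P as a single block. The multiset to arrange is then {PP, I, L, L, L, O, O}, 7 items in all.
That gives (7)!/(3!·2!) = 420 arrangements.

420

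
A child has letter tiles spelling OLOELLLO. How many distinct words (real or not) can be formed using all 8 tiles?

Letter multiplicities in OLOELLLO: E×1, L×4, O×3.
So there are 8! / (4!·3!) = 280 distinguishable arrangements.

280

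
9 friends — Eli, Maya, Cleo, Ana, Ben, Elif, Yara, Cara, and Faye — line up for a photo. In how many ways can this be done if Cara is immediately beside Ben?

80640

Treat {Cara, Ben} as a single unit. There are 8 units to order, and the pair itself can be ordered 2 ways.
That gives 2 × 8! = 2 × 40320 = 80640.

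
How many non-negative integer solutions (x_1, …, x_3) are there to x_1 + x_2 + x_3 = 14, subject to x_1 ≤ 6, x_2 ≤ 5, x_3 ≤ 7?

15

By stars and bars, unrestricted non-negative solutions to x_1+…+x_3 = 14 number C(14+2,2) = 120.
Subtract solutions that violate a single cap (substitute x_i' = x_i − (cap_i+1)): x_1 ≥ 7 gives C(9,2) = 36; x_2 ≥ 6 gives C(10,2) = 45; x_3 ≥ 8 gives C(8,2) = 28. Together 109.
Add back pairs where two caps are both exceeded: 3 + 0 + 1 = 4.
By inclusion–exclusion the count is 120 − 109 + 4 = 15.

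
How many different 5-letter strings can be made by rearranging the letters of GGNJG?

GGNJG has 5 letters with G appearing 3 times.
So there are 5! / (3!) = 20 distinguishable arrangements.

20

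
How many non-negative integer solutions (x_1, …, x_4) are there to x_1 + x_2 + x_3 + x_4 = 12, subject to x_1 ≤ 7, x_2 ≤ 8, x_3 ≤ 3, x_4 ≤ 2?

77

Without the upper bounds there are C(15,3) = 455 ways to split 12 among 4 variables.
Subtract solutions that violate a single cap (substitute x_i' = x_i − (cap_i+1)): x_1 ≥ 8 gives C(7,3) = 35; x_2 ≥ 9 gives C(6,3) = 20; x_3 ≥ 4 gives C(11,3) = 165; x_4 ≥ 3 gives C(12,3) = 220. Together 440.
Add back pairs where two caps are both exceeded: 0 + 1 + 4 + 0 + 1 + 56 = 62.
By inclusion–exclusion the count is 455 − 440 + 62 = 77.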